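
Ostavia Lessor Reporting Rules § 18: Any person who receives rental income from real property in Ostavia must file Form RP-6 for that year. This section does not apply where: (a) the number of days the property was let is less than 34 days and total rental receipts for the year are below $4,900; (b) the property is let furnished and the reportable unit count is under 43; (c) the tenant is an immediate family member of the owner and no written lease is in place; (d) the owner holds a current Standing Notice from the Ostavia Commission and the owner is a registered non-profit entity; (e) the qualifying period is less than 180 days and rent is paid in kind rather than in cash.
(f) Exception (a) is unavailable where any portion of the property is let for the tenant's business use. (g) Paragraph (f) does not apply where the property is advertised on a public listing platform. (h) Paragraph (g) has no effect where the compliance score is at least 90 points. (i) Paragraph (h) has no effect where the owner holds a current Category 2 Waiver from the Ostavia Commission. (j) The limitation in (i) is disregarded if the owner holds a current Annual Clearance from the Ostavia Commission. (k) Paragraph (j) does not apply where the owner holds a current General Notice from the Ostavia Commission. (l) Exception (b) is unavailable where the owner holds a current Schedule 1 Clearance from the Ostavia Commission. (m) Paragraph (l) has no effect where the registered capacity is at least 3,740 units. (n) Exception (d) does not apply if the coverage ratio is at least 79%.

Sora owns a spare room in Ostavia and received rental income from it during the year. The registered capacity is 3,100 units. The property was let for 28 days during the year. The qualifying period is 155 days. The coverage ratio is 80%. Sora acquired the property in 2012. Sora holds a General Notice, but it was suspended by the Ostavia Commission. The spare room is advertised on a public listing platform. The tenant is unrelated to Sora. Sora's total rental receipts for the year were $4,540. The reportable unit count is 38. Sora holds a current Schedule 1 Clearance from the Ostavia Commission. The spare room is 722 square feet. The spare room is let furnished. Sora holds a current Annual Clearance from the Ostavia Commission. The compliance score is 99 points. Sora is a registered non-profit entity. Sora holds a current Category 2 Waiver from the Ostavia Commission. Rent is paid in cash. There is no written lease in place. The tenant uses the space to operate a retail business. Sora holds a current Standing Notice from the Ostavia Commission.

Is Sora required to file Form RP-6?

Yes — Sora must file Form RP-6.

Exception (a): the number of days the property was let is 28 days, less than the 34 days limit; total rental receipts for the year are $4,540, below the $4,900 limit — every condition holds. Turning to paragraphs (f)–(k): (f) operates against (a): the space is let for business use. (g) would limit (f) — the property is publicly advertised — but (h) sets (g) aside: (h) is engaged — the compliance score is 99 points, meeting the 90 points threshold. (i) is engaged (a current Category 2 Waiver is held), but is displaced by (j): (j) operates — a current Annual Clearance is held. (k) does not operate here (there is no General Notice in force), so (j) stands. Exception (a) does not apply.
Exception (b): the property is let furnished; the reportable unit count is 38, under the 43 limit — every condition holds. But: (l) is engaged — a current Schedule 1 Clearance is held. (m) is inapplicable (the registered capacity is 3,100 units, short of 3,740 units), so (l) stands. So (b) is unavailable.
Exception (c) requires that the tenant is an immediate family member of the owner; but the tenant is unrelated to the owner, so (c) is unavailable.
Exception (d)'s conditions are all satisfied: a current Standing Notice is held; Sora is a registered non-profit. But applying paragraph (n): (n) operates — the coverage ratio is 80%, meeting the 79% threshold. (d) is therefore removed.
Exception (e) does not apply: rent is paid in cash.
No exception applies. The general rule governs.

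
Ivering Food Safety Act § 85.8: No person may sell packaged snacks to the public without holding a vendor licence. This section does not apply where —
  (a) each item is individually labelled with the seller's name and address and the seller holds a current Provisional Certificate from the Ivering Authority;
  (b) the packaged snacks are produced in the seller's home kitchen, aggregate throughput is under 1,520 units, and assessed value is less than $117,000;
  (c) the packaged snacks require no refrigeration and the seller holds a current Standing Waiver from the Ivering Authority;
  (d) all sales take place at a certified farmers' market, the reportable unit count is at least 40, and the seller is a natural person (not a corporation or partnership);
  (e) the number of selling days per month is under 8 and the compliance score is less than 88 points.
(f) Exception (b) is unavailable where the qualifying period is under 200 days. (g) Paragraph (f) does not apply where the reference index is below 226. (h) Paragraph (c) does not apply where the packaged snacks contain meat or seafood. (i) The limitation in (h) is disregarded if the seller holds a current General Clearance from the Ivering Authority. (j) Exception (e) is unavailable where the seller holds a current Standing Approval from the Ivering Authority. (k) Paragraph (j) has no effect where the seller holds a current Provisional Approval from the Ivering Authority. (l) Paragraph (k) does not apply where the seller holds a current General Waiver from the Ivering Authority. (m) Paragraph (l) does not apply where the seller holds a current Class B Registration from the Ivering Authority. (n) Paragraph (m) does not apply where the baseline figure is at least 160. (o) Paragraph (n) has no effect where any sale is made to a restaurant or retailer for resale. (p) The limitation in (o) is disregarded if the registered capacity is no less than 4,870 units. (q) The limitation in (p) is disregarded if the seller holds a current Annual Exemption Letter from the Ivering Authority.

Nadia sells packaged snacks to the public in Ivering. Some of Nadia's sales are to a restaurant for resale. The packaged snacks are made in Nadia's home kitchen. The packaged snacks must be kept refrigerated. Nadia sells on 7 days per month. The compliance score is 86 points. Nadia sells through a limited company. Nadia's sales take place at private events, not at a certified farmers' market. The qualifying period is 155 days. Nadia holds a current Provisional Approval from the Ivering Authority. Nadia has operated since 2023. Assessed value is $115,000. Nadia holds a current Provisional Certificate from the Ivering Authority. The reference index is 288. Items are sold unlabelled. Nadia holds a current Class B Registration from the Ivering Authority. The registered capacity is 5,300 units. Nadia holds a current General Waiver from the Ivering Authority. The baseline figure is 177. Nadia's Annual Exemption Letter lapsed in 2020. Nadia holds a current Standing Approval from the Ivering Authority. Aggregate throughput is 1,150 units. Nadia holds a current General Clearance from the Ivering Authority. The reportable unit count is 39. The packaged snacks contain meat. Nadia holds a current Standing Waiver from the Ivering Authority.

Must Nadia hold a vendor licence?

Yes — Nadia must hold a vendor licence.

Exception (a) does not apply: items are sold unlabelled.
Exception (b) is satisfied on its face — the packaged snacks are home-kitchen produced; aggregate throughput is 1,150 units, under the 1,520 units limit; assessed value is $115,000, less than the $117,000 limit. However, paragraphs (f)–(g) must be considered: (f) operates against (b): the qualifying period is 155 days, under the 200 days limit. (g), which would lift (f), does not operate here — the reference index is 288, not below 226. Exception (b) does not apply.
Exception (c) fails — the packaged snacks require refrigeration.
Exception (d) does not apply: sales are at private events, not a certified farmers' market.
Exception (e) is satisfied on its face — the number of selling days per month is 7, under the 8 limit; the compliance score is 86 points, less than the 88 points limit. But applying paragraphs (j)–(q): (j) is engaged — a current Standing Approval is held. (k) would limit (j) — a current Provisional Approval is held — but (l) sets (k) aside: (l) operates against (k): a current General Waiver is held. (m) would limit (l) — a current Class B Registration is held — but (n) sets (m) aside: (n) operates against (m): the baseline figure is 177, meeting the 160 threshold. (o) would limit (n) — some sales are to a restaurant for resale — but (p) sets (o) aside: (p) operates against (o): the registered capacity is 5,300 units, meeting the 4,870 units threshold. (q) is not triggered (there is no Annual Exemption Letter in force), so (p) stands. (e) is therefore removed.
Every exception is unavailable, so the rule governs.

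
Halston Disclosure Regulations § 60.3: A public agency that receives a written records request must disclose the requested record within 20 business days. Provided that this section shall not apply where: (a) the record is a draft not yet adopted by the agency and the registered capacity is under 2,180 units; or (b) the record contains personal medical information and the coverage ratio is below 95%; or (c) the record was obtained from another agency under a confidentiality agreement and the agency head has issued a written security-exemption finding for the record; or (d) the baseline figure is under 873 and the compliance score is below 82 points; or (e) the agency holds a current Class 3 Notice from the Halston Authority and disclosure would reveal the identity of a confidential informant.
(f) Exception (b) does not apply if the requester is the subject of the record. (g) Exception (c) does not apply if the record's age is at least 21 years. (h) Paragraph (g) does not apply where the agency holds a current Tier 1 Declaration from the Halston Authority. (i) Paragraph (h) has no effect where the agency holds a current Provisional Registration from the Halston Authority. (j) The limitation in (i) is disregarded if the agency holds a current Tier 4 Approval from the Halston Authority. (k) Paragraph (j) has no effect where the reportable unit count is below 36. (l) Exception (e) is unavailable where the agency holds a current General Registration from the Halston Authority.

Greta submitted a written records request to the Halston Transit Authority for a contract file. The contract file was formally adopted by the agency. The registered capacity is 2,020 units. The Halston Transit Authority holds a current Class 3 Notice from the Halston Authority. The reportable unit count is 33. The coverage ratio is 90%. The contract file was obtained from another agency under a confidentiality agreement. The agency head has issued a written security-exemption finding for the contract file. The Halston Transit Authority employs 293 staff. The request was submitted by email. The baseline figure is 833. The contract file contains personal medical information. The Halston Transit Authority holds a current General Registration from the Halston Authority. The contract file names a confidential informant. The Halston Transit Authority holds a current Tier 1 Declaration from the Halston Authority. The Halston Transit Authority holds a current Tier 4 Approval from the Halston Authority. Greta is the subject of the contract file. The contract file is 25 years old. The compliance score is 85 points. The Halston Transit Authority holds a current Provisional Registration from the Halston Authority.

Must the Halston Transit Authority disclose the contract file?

Exception (a) requires that the record is a draft not yet adopted by the agency; but the contract file has been formally adopted, so (a) is unavailable.
Exception (b): the contract file contains personal medical information; the coverage ratio is 90%, below the 95% limit — every condition holds. Turning to paragraph (f): (f) operates against (b): Greta is the subject of the contract file. (b) is therefore removed.
Exception (c) is satisfied on its face — the contract file was obtained under a confidentiality agreement; a written security-exemption finding has been issued. But applying paragraphs (g)–(k): (g) operates against (c): the record's age is 25 years, meeting the 21 years threshold. (h) would limit (g) — a current Tier 1 Declaration is held — but (i) sets (h) aside: (i) operates against (h): a current Provisional Registration is held. (j) applies (a current Tier 4 Approval is held), but yields to (k): (k) operates against (j): the reportable unit count is 33, below the 36 limit. Exception (c) does not apply.
Exception (d) fails — the compliance score is 85 points, not below 82 points.
Exception (e)'s conditions are all satisfied: a current Class 3 Notice is held; the contract file names a confidential informant. But: (l) is triggered — a current General Registration is held. So (e) is unavailable.
No exception applies. The general rule governs.

Yes — the Halston Transit Authority must disclose the contract file.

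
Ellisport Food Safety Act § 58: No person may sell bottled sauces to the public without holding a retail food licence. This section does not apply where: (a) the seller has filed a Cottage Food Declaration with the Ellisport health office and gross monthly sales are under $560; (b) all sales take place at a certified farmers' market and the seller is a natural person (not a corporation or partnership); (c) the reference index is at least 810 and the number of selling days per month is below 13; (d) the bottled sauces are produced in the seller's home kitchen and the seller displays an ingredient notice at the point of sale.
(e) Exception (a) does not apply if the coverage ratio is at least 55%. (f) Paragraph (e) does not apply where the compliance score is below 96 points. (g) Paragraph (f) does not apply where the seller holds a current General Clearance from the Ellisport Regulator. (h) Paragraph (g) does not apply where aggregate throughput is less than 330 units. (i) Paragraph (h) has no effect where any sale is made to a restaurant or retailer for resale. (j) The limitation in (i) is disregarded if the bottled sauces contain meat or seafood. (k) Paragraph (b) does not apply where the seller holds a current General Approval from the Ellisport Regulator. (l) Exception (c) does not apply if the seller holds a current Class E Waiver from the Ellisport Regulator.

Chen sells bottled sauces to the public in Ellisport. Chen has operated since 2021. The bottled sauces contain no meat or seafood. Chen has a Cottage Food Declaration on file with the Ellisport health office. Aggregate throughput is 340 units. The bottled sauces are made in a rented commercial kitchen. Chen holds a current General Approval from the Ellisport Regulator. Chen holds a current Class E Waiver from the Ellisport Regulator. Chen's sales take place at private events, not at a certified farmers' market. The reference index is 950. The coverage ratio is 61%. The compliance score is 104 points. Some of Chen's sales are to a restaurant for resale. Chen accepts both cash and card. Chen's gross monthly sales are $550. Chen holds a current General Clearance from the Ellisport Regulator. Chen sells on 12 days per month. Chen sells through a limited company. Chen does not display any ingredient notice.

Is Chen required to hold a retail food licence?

Yes — Chen must hold a retail food licence.

All of (a)'s requirements are met (a Cottage Food Declaration is on file; gross monthly sales are $550, under the $560 limit). But applying paragraphs (e)–(j): (e) is triggered — the coverage ratio is 61%, meeting the 55% threshold. (f) does not operate here (the compliance score is 104 points, not below 96 points), so (e) stands. So (a) is unavailable.
Exception (b) requires that all sales take place at a certified farmers' market; but sales are at private events, not a certified farmers' market, so (b) is unavailable.
Exception (c): the reference index is 950, meeting the 810 threshold; the number of selling days per month is 12, below the 13 limit — every condition holds. But: (l) operates against (c): a current Class E Waiver is held. So (c) is unavailable.
Exception (d) does not apply: the bottled sauces are made in a commercial kitchen, not a home kitchen.
No exception displaces § 58.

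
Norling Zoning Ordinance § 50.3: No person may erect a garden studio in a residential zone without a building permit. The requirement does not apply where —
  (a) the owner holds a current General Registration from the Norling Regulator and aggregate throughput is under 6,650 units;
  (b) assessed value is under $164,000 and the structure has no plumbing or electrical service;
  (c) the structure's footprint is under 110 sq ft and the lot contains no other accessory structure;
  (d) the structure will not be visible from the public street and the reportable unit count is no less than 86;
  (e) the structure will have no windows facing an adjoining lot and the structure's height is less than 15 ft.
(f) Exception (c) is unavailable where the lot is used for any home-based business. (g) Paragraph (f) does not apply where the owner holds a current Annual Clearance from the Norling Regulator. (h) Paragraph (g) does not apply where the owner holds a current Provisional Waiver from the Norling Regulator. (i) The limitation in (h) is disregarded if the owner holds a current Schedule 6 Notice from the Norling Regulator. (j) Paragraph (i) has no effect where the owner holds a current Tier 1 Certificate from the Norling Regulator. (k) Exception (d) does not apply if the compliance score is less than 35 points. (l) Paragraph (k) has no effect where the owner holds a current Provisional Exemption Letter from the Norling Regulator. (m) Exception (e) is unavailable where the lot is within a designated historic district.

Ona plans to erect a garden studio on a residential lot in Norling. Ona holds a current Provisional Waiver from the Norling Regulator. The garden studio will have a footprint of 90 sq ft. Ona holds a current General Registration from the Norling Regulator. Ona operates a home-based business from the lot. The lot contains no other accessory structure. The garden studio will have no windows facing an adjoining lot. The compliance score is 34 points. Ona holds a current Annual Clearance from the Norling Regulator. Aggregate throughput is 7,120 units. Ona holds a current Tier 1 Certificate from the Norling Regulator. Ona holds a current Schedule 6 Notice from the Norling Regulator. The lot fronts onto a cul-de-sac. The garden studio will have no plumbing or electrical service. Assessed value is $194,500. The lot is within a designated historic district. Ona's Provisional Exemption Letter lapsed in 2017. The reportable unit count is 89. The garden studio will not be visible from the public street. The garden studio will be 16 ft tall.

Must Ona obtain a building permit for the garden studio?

Yes — Ona must obtain a building permit.

Exception (a) requires that aggregate throughput is under 6,650 units; but aggregate throughput is 7,120 units, not under 6,650 units, so (a) is unavailable.
Exception (b) does not apply: assessed value is $194,500, not under $164,000.
All of (c)'s requirements are met (the structure's footprint is 90 sq ft, under the 110 sq ft limit; the lot has no other accessory structure). Turning to paragraphs (f)–(j): (f) operates against (c): a home-based business operates on the lot. (g) would limit (f) — a current Annual Clearance is held — but (h) sets (g) aside: (h) operates against (g): a current Provisional Waiver is held. (i) is engaged (a current Schedule 6 Notice is held), but yields to (j): (j) is triggered — a current Tier 1 Certificate is held. So (c) is unavailable.
All of (d)'s requirements are met (the structure will not be visible from the street; the reportable unit count is 89, meeting the 86 threshold). But: (k) is engaged — the compliance score is 34 points, less than the 35 points limit. (l) is not engaged (no current Provisional Exemption Letter is held), so (k) stands. Exception (d) does not apply.
Exception (e) does not apply: the structure's height is 16 ft, not less than 15 ft.
No exception applies. The general rule governs.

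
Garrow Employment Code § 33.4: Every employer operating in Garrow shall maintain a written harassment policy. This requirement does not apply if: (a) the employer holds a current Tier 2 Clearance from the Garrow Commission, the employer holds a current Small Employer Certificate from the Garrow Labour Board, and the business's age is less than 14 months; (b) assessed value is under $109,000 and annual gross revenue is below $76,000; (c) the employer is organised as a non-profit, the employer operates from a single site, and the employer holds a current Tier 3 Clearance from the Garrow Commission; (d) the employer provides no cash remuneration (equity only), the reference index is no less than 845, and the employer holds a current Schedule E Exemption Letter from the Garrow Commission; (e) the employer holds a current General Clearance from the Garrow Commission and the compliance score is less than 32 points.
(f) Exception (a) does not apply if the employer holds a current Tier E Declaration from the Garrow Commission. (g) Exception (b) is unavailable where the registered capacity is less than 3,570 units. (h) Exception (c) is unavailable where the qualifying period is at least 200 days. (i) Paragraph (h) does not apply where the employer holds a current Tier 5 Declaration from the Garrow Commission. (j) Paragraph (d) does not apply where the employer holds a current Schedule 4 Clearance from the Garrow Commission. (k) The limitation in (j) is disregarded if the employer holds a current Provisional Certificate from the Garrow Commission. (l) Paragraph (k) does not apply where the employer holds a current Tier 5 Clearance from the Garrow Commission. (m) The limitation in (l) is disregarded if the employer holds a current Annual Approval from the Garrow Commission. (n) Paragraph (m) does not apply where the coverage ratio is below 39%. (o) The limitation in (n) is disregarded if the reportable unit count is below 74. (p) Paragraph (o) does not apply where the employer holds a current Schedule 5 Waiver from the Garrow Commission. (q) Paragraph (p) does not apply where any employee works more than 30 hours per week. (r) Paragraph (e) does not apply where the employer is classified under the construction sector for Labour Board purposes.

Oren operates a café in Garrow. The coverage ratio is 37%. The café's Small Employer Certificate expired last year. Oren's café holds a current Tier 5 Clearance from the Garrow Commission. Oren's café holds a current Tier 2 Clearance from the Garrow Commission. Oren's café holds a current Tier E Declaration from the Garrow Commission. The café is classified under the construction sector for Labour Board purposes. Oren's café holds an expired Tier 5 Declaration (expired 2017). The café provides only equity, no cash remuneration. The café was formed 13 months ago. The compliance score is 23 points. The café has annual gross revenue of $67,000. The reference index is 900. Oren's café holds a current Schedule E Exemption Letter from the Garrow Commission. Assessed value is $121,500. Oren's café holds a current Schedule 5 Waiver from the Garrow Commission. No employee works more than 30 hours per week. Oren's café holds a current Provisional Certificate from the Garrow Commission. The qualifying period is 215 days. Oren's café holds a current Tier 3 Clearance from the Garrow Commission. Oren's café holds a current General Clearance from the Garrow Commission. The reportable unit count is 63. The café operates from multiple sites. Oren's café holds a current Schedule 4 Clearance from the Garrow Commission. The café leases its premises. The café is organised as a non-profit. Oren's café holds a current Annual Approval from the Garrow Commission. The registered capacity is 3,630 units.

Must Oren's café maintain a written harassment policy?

Exception (a) requires that the employer holds a current Small Employer Certificate from the Garrow Labour Board; but the Small Employer Certificate has expired, so (a) is unavailable.
Exception (b) requires that assessed value is under $109,000; but assessed value is $121,500, not under $109,000, so (b) is unavailable.
Exception (c) does not apply: the employer operates from multiple sites.
Exception (d): remuneration is equity-only; the reference index is 900, meeting the 845 threshold; a current Schedule E Exemption Letter is held — every condition holds. However, paragraphs (j)–(q) must be considered: (j) applies — a current Schedule 4 Clearance is held. (k) would limit (j) — a current Provisional Certificate is held — but (l) sets (k) aside: (l) applies — a current Tier 5 Clearance is held. (m) is triggered (a current Annual Approval is held), but is overridden by (n): (n) applies — the coverage ratio is 37%, below the 39% limit. (o) is engaged (the reportable unit count is 63, below the 74 limit), but is displaced by (p): (p) operates — a current Schedule 5 Waiver is held. (q), which would lift (p), is inapplicable — no employee exceeds 30 hours/week. Exception (d) does not apply.
All of (e)'s requirements are met (a current General Clearance is held; the compliance score is 23 points, less than the 32 points limit). Turning to paragraph (r): (r) operates against (e): the café is classified under the construction sector. (e) is therefore removed.
Every exception is unavailable, so the rule governs.

Yes — Oren's café must maintain a written harassment policy.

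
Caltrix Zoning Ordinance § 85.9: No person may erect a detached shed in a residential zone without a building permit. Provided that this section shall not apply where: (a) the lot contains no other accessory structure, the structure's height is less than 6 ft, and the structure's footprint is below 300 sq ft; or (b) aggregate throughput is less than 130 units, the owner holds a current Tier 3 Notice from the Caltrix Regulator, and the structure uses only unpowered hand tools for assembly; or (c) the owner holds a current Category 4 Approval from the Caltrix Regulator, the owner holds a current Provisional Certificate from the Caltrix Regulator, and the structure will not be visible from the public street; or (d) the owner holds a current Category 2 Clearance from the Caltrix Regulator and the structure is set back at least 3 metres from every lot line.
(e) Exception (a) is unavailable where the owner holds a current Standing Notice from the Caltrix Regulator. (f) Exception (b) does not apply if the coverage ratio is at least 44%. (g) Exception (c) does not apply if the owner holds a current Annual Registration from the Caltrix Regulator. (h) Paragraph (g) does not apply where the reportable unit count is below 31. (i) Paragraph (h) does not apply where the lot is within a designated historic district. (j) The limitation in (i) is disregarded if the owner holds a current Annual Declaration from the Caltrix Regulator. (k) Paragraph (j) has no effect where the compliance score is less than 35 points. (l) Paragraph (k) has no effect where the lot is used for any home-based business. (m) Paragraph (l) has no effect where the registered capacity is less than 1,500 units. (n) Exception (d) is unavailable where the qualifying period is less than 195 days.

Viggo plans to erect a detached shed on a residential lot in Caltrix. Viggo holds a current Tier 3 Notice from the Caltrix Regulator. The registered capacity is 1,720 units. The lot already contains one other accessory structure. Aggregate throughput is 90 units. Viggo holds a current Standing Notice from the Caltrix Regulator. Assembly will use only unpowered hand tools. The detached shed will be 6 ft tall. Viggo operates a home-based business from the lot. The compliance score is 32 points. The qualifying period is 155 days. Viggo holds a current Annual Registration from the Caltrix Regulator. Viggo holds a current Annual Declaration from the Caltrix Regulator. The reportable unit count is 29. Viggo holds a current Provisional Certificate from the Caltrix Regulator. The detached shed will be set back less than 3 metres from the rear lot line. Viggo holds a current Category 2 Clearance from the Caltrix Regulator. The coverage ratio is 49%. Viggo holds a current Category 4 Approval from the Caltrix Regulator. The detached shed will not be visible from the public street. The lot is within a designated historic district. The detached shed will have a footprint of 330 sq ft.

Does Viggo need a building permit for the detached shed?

No — exception (c) applies; Viggo does not need a building permit.

Exception (a) fails — the lot already has another accessory structure.
Exception (b): aggregate throughput is 90 units, less than the 130 units limit; a current Tier 3 Notice is held; assembly uses only hand tools — every condition holds. But: (f) operates against (b): the coverage ratio is 49%, meeting the 44% threshold. So (b) is unavailable.
All of (c)'s requirements are met (a current Category 4 Approval is held; a current Provisional Certificate is held; the structure will not be visible from the street). Under paragraphs (g)–(m): (g) is triggered (a current Annual Registration is held), but is overridden by (h): (h) operates — the reportable unit count is 29, below the 31 limit. (i) is triggered (the lot is in a historic district), but is displaced by (j): (j) operates — a current Annual Declaration is held. (k) is triggered (the compliance score is 32 points, less than the 35 points limit), but is displaced by (l): (l) operates against (k): a home-based business operates on the lot. (m), which would lift (l), does not operate here — the registered capacity is 1,720 units, not less than 1,500 units. So (c) applies.
Exception (d) does not apply: the rear setback is under 3 m.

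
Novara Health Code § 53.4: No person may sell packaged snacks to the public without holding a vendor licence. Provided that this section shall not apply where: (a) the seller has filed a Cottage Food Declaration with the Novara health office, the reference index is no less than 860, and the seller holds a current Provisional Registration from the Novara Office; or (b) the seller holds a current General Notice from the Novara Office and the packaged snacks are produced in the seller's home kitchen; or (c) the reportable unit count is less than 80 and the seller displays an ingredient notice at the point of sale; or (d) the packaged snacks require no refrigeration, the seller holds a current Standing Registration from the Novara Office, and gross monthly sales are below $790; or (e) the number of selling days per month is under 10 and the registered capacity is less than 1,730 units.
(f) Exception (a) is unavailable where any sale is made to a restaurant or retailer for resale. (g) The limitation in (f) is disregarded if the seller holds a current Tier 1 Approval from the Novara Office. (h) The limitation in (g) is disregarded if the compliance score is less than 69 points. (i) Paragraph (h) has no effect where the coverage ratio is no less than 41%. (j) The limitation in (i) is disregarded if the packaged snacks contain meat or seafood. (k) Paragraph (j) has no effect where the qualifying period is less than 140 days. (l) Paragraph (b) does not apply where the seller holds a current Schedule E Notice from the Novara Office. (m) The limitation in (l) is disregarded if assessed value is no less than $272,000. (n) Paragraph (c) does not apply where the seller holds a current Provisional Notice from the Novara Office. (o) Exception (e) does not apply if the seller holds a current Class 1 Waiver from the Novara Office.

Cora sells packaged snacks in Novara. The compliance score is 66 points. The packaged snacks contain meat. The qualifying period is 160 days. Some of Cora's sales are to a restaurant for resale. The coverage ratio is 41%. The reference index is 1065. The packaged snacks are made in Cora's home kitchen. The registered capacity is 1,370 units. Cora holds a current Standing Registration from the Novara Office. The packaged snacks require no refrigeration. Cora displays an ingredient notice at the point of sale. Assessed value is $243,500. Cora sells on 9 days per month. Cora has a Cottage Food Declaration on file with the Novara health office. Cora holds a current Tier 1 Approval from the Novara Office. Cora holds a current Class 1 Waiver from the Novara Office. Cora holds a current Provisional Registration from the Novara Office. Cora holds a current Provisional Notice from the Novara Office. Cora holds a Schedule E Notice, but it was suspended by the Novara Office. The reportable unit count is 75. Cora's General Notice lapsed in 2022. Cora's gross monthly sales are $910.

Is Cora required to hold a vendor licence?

Yes — Cora must hold a vendor licence.

All of (a)'s requirements are met (a Cottage Food Declaration is on file; the reference index is 1,065, meeting the 860 threshold; a current Provisional Registration is held). Turning to paragraphs (f)–(k): (f) operates against (a): some sales are to a restaurant for resale. (g) would limit (f) — a current Tier 1 Approval is held — but (h) sets (g) aside: (h) is triggered — the compliance score is 66 points, less than the 69 points limit. (i) would limit (h) — the coverage ratio is 41%, meeting the 41% threshold — but (j) sets (i) aside: (j) operates — the packaged snacks contain meat. (k), which would lift (j), does not operate here — the qualifying period is 160 days, not less than 140 days. So (a) is unavailable.
Exception (b) requires that the seller holds a current General Notice from the Novara Office; but the General Notice is not current, so (b) is unavailable.
Exception (c)'s conditions are all satisfied: the reportable unit count is 75, less than the 80 limit; an ingredient notice is displayed. But: (n) is triggered — a current Provisional Notice is held. So (c) is unavailable.
Exception (d) fails — gross monthly sales are $910, not below $790.
All of (e)'s requirements are met (the number of selling days per month is 9, under the 10 limit; the registered capacity is 1,370 units, less than the 1,730 units limit). But applying paragraph (o): (o) operates against (e): a current Class 1 Waiver is held. Exception (e) does not apply.
Every exception is unavailable, so the rule governs.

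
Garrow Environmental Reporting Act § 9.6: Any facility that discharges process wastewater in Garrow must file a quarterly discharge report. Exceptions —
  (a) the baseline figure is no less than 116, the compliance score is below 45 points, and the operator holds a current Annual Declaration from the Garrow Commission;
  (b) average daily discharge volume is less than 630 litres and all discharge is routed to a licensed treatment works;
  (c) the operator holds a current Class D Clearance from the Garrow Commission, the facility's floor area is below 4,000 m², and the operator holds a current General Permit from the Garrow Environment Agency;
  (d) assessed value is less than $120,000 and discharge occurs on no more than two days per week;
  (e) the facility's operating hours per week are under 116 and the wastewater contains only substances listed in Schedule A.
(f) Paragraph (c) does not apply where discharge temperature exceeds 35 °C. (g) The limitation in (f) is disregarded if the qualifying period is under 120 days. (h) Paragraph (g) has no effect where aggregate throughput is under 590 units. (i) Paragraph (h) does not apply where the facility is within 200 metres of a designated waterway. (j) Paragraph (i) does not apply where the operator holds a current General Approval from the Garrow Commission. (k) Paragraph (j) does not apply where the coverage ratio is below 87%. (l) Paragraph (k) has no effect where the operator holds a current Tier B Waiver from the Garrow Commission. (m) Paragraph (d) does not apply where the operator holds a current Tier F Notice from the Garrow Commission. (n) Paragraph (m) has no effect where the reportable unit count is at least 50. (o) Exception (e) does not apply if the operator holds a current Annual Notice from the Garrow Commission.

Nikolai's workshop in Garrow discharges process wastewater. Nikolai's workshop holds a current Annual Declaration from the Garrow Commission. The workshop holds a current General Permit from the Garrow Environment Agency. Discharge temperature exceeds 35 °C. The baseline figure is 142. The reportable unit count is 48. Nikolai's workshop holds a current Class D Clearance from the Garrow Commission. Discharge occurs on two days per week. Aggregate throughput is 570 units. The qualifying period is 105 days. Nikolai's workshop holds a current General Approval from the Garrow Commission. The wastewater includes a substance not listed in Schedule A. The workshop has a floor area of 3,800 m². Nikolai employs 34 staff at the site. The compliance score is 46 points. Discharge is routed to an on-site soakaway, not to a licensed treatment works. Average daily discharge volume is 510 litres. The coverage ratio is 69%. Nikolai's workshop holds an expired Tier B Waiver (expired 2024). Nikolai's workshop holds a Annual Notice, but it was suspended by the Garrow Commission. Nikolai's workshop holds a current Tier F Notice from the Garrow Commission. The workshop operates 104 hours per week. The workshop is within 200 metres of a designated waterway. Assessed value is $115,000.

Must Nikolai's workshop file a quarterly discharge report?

No — exception (c) applies; Nikolai's workshop is not required to file a quarterly discharge report.

Exception (a) fails — the compliance score is 46 points, not below 45 points.
Exception (b) requires that all discharge is routed to a licensed treatment works; but discharge is not routed to a licensed treatment works, so (b) is unavailable.
All of (c)'s requirements are met (a current Class D Clearance is held; the facility's floor area is 3,800 m², below the 4,000 m² limit; a current General Permit is held). Considering the limiting provisions: (f) would limit (c) — discharge temperature exceeds 35 °C — but (g) sets (f) aside: (g) operates against (f): the qualifying period is 105 days, under the 120 days limit. (h) would limit (g) — aggregate throughput is 570 units, under the 590 units limit — but (i) sets (h) aside: (i) operates against (h): the workshop is within 200 m of a designated waterway. (j) is engaged (a current General Approval is held), but is set aside by (k): (k) is triggered — the coverage ratio is 69%, below the 87% limit. (l) does not operate here (there is no Tier B Waiver in force), so (k) stands. (c) remains available.
Exception (d): assessed value is $115,000, less than the $120,000 limit; discharge occurs on no more than two days per week — every condition holds. But: (m) is engaged — a current Tier F Notice is held. (n), which would lift (m), does not operate here — the reportable unit count is 48, short of 50. So (d) is unavailable.
Exception (e) does not apply: the wastewater includes a non-Schedule-A substance.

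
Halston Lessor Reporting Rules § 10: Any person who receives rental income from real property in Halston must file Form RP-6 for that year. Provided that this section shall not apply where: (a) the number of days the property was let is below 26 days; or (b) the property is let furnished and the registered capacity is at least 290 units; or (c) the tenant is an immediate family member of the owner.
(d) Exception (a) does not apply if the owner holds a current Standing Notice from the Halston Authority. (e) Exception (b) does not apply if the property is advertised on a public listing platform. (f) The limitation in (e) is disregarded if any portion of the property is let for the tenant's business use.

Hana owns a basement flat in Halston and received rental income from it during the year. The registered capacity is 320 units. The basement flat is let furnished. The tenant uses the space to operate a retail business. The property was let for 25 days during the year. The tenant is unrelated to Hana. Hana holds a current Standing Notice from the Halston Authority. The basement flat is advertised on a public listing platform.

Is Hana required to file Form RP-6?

No — exception (b) applies; Hana is not required to file Form RP-6.

Exception (a) is satisfied on its face — the number of days the property was let is 25 days, below the 26 days limit. But: (d) applies — a current Standing Notice is held. Exception (a) does not apply.
All of (b)'s requirements are met (the property is let furnished; the registered capacity is 320 units, meeting the 290 units threshold). Applying paragraphs (e)–(f): (e) applies (the property is publicly advertised), but yields to (f): (f) operates against (e): the space is let for business use. Exception (b) stands.
Exception (c) fails — the tenant is unrelated to the owner.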